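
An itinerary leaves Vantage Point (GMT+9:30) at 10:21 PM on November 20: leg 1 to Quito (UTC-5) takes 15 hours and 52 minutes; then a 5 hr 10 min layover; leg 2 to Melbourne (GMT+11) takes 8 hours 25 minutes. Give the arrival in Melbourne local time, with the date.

Convert departure to UTC: 10:21 PM − 9:30 = 12:51 PM UTC on Nov 20.
Add 15 hours and 52 minutes leg 1 → 4:43 AM UTC (Nov 21).
Add 5 hours 10 minutes layover in Quito → 9:53 AM UTC.
Add 8 hours and 25 minutes leg 2 → 6:18 PM UTC.
Melbourne is UTC+11:00, so local arrival = 6:18 PM + 11:00 = 5:18 AM on Nov 22.

5:18 AM on Nov 22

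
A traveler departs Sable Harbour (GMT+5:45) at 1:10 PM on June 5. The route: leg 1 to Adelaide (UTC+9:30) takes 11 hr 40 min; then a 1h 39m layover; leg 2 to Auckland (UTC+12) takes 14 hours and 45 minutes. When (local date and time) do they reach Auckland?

11:29 PM on June 6

Convert departure to UTC: 1:10 PM − 5:45 = 7:25 AM UTC on Jun 5.
Add 11 hours and 40 minutes leg 1 → 7:05 PM UTC.
Add 1 hour 39 minutes layover in Adelaide → 8:44 PM UTC.
Add 14 hours 45 minutes leg 2 → 11:29 AM UTC (Jun 6).
Auckland is UTC+12:00, so local arrival = 11:29 AM + 12:00 = 11:29 PM on Jun 6.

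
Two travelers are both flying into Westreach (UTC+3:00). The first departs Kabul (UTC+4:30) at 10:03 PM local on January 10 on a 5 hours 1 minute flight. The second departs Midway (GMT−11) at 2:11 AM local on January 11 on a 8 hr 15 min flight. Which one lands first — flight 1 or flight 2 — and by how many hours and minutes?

the first, by 22 hours 52 minutes

Flight 1 in UTC: 10:03 PM − 4:30 = 5:33 PM on Jan 10.
+5 hours 1 minute → arrive 10:34 PM UTC on Jan 10.
Flight 2 in UTC: 2:11 AM + 11:00 = 1:11 PM on Jan 11.
+8 hours and 15 minutes → arrive 9:26 PM UTC on Jan 11.
Flight 1 lands earlier by 22 hours 52 minutes.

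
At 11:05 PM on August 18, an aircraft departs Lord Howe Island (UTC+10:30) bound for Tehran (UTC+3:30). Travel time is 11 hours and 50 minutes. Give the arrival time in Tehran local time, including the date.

3:55 AM on August 19

Tehran is 7:00 behind Lord Howe Island.
After 11 hours 50 minutes it is 10:55 AM (Aug 19) in Lord Howe Island.
Shift by the zone difference: 10:55 AM − 7:00 = 3:55 AM on Aug 19 in Tehran.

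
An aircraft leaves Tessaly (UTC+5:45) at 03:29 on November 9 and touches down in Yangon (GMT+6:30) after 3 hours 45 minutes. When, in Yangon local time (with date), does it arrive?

Convert departure to UTC: 03:29 − 5:45 = 21:44 UTC on Nov 8.
Add 3 hours 45 minutes travel time → 01:29 UTC (Nov 9).
Yangon is UTC+6:30, so local arrival = 01:29 + 6:30 = 07:59 on Nov 9.

07:59 on November 9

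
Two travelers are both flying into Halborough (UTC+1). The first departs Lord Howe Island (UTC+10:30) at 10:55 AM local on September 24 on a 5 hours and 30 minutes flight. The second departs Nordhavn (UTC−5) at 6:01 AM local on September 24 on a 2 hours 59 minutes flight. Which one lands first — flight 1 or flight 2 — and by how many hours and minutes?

the first, by 8 hours 5 minutes

Flight 1 in UTC: 10:55 AM − 10:30 = 12:25 AM on Sep 24.
+5 hours 30 minutes → arrive 5:55 AM UTC on Sep 24.
Flight 2 in UTC: 6:01 AM + 5:00 = 11:01 AM on Sep 24.
+2 hours 59 minutes → arrive 2:00 PM UTC on Sep 24.
Flight 1 lands earlier by 8 hours 5 minutes.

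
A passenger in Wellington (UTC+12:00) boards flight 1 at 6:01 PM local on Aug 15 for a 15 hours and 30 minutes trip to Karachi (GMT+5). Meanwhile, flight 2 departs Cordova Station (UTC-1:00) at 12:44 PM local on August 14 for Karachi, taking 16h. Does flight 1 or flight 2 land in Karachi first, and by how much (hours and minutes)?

Flight 1 in UTC: 6:01 PM − 12:00 = 6:01 AM on Aug 15.
+15 hours and 30 minutes → arrive 9:31 PM UTC on Aug 15.
Flight 2 in UTC: 12:44 PM + 1:00 = 1:44 PM on Aug 14.
+16 hours → arrive 5:44 AM UTC on Aug 15.
Flight 2 lands earlier by 15 hours 47 minutes.

the second, by 15 hours 47 minutes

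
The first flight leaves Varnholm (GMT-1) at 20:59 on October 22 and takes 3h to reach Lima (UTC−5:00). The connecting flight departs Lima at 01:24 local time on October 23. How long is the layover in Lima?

Convert departure to UTC: 20:59 + 1:00 = 21:59 UTC on Oct 22.
Add 3 hours flight time → 00:59 UTC (Oct 23).
Lima is UTC−5:00, so local arrival = 00:59 − 5:00 = 19:59 on Oct 22.
Layover = 01:24 − 19:59 (+1 day) = 5 hours 25 minutes.

5 hours 25 minutes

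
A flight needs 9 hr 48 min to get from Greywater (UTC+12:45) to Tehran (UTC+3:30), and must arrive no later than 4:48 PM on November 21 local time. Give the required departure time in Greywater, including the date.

4:15 PM on Nov 21

Target arrival in UTC: 4:48 PM − 3:30 = 1:18 PM on Nov 21.
Subtract 9 hours 48 minutes → departure 3:30 AM UTC on Nov 21.
Greywater is UTC+12:45: 3:30 AM + 12:45 = 4:15 PM on Nov 21.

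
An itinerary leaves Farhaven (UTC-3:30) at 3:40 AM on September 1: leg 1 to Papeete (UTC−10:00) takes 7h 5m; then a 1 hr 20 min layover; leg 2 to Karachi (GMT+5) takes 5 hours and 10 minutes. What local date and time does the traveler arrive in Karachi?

Convert departure to UTC: 3:40 AM + 3:30 = 7:10 AM UTC on Sep 1.
Add 7 hours and 5 minutes leg 1 → 2:15 PM UTC.
Add 1 hour and 20 minutes layover in Papeete → 3:35 PM UTC.
Add 5 hours 10 minutes leg 2 → 8:45 PM UTC.
Karachi is UTC+5:00, so local arrival = 8:45 PM + 5:00 = 1:45 AM on Sep 2.

1:45 AM on September 2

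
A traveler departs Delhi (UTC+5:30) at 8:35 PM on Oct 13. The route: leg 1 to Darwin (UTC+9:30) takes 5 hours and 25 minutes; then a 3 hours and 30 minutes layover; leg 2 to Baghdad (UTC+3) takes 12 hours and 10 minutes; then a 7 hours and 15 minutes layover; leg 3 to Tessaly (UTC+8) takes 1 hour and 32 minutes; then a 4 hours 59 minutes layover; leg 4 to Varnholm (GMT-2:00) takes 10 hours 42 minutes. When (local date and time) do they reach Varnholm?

Convert departure to UTC: 8:35 PM − 5:30 = 3:05 PM UTC on Oct 13.
Add 5 hours and 25 minutes leg 1 → 8:30 PM UTC.
Add 3 hours 30 minutes layover in Darwin → 12:00 AM UTC (Oct 14).
Add 12 hours 10 minutes leg 2 → 12:10 PM UTC.
Add 7 hours 15 minutes layover in Baghdad → 7:25 PM UTC.
Add 1 hour and 32 minutes leg 3 → 8:57 PM UTC.
Add 4 hours 59 minutes layover in Tessaly → 1:56 AM UTC (Oct 15).
Add 10 hours and 42 minutes leg 4 → 12:38 PM UTC.
Varnholm is UTC−2:00, so local arrival = 12:38 PM − 2:00 = 10:38 AM on Oct 15.

10:38 AM on Oct 15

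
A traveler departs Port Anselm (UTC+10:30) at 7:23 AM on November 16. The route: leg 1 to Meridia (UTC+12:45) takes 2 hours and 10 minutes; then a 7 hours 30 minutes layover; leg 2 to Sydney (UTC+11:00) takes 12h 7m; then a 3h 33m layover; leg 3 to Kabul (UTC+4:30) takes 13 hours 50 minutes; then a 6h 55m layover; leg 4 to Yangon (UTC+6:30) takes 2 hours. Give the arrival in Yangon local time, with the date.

3:28 AM on November 18

Convert departure to UTC: 7:23 AM − 10:30 = 8:53 PM UTC on Nov 15.
Add 2 hours 10 minutes leg 1 → 11:03 PM UTC.
Add 7 hours and 30 minutes layover in Meridia → 6:33 AM UTC (Nov 16).
Add 12 hours 7 minutes leg 2 → 6:40 PM UTC.
Add 3 hours and 33 minutes layover in Sydney → 10:13 PM UTC.
Add 13 hours 50 minutes leg 3 → 12:03 PM UTC (Nov 17).
Add 6 hours 55 minutes layover in Kabul → 6:58 PM UTC.
Add 2 hours leg 4 → 8:58 PM UTC.
Yangon is UTC+6:30, so local arrival = 8:58 PM + 6:30 = 3:28 AM on Nov 18.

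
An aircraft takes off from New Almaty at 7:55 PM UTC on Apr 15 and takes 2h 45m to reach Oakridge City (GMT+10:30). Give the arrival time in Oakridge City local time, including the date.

Departure is given in UTC: 7:55 PM on Apr 15.
Add 2 hours and 45 minutes → 10:40 PM UTC.
Oakridge City is UTC+10:30: 10:40 PM + 10:30 = 9:10 AM on Apr 16.

9:10 AM on Apr 16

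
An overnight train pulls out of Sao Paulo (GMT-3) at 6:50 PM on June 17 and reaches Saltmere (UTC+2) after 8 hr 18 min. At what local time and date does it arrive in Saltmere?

Convert departure to UTC: 6:50 PM + 3:00 = 9:50 PM UTC on Jun 17.
Add 8 hours and 18 minutes travel time → 6:08 AM UTC (Jun 18).
Saltmere is UTC+2:00, so local arrival = 6:08 AM + 2:00 = 8:08 AM on Jun 18.

8:08 AM on Jun 18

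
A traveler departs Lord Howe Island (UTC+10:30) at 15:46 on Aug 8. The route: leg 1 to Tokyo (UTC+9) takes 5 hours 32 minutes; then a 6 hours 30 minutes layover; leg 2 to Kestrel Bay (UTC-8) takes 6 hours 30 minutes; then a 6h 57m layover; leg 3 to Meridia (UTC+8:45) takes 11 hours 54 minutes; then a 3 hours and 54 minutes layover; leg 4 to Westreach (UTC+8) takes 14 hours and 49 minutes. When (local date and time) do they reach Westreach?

21:22 on August 10

Convert departure to UTC: 15:46 − 10:30 = 05:16 UTC on Aug 8.
Add 5 hours 32 minutes leg 1 → 10:48 UTC.
Add 6 hours and 30 minutes layover in Tokyo → 17:18 UTC.
Add 6 hours and 30 minutes leg 2 → 23:48 UTC.
Add 6 hours and 57 minutes layover in Kestrel Bay → 06:45 UTC (Aug 9).
Add 11 hours and 54 minutes leg 3 → 18:39 UTC.
Add 3 hours and 54 minutes layover in Meridia → 22:33 UTC.
Add 14 hours 49 minutes leg 4 → 13:22 UTC (Aug 10).
Westreach is UTC+8:00, so local arrival = 13:22 + 8:00 = 21:22 on Aug 10.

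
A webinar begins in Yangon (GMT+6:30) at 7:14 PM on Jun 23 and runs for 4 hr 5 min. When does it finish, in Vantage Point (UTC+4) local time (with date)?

Vantage Point is 2:30 behind Yangon.
After 4 hours and 5 minutes it is 11:19 PM in Yangon.
Shift by the zone difference: 11:19 PM − 2:30 = 8:49 PM on Jun 23 in Vantage Point.

8:49 PM on June 23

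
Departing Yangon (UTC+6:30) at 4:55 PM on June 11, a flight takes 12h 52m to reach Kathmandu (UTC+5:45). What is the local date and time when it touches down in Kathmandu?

Kathmandu is 0:45 behind Yangon.
After 12 hours and 52 minutes it is 5:47 AM (Jun 12) in Yangon.
Shift by the zone difference: 5:47 AM − 0:45 = 5:02 AM on Jun 12 in Kathmandu.

5:02 AM on June 12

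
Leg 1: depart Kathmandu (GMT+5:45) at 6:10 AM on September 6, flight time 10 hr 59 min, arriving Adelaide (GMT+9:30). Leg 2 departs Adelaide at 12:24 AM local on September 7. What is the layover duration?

3 hours 30 minutes

Convert departure to UTC: 6:10 AM − 5:45 = 12:25 AM UTC on Sep 6.
Add 10 hours 59 minutes flight time → 11:24 AM UTC.
Adelaide is UTC+9:30, so local arrival = 11:24 AM + 9:30 = 8:54 PM on Sep 6.
Layover = 12:24 AM − 8:54 PM (+1 day) = 3 hours 30 minutes.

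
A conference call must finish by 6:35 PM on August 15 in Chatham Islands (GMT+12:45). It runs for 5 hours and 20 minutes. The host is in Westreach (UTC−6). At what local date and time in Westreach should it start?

6:30 PM on August 14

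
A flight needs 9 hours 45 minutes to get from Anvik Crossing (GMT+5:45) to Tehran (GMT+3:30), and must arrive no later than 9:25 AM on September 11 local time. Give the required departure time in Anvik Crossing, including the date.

Target arrival in UTC: 9:25 AM − 3:30 = 5:55 AM on Sep 11.
Subtract 9 hours and 45 minutes → departure 8:10 PM UTC on Sep 10.
Anvik Crossing is UTC+5:45: 8:10 PM + 5:45 = 1:55 AM on Sep 11.

1:55 AM on September 11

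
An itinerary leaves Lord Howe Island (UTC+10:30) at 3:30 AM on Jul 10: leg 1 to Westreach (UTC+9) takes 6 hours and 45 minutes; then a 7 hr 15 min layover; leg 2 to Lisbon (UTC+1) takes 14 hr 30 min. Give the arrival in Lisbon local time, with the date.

10:30 PM on July 10

Convert departure to UTC: 3:30 AM − 10:30 = 5:00 PM UTC on Jul 9.
Add 6 hours 45 minutes leg 1 → 11:45 PM UTC.
Add 7 hours and 15 minutes layover in Westreach → 7:00 AM UTC (Jul 10).
Add 14 hours 30 minutes leg 2 → 9:30 PM UTC.
Lisbon is UTC+1:00, so local arrival = 9:30 PM + 1:00 = 10:30 PM on Jul 10.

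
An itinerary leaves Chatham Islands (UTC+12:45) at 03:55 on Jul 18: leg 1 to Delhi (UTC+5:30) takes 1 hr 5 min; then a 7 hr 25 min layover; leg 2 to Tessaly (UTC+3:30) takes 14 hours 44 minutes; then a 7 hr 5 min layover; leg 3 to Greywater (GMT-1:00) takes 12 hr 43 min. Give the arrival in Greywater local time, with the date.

Convert departure to UTC: 03:55 − 12:45 = 15:10 UTC on Jul 17.
Add 1 hour 5 minutes leg 1 → 16:15 UTC.
Add 7 hours 25 minutes layover in Delhi → 23:40 UTC.
Add 14 hours and 44 minutes leg 2 → 14:24 UTC (Jul 18).
Add 7 hours 5 minutes layover in Tessaly → 21:29 UTC.
Add 12 hours 43 minutes leg 3 → 10:12 UTC (Jul 19).
Greywater is UTC−1:00, so local arrival = 10:12 − 1:00 = 09:12 on Jul 19.

09:12 on July 19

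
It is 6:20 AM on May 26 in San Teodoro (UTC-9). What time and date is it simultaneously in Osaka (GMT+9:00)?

In UTC: 6:20 AM + 9:00 = 3:20 PM on May 26.
Osaka is UTC+9:00: 3:20 PM + 9:00 = 12:20 AM on May 27.

12:20 AM on May 27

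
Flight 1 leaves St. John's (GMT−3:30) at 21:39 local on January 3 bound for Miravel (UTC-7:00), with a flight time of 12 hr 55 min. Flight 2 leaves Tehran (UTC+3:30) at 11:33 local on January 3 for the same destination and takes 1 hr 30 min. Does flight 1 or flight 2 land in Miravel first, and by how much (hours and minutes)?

the second, by 28 hours 31 minutes

Flight 1 in UTC: 21:39 + 3:30 = 01:09 on Jan 4.
+12 hours and 55 minutes → arrive 14:04 UTC on Jan 4.
Flight 2 in UTC: 11:33 − 3:30 = 08:03 on Jan 3.
+1 hour and 30 minutes → arrive 09:33 UTC on Jan 3.
Flight 2 lands earlier by 28 hours 31 minutes.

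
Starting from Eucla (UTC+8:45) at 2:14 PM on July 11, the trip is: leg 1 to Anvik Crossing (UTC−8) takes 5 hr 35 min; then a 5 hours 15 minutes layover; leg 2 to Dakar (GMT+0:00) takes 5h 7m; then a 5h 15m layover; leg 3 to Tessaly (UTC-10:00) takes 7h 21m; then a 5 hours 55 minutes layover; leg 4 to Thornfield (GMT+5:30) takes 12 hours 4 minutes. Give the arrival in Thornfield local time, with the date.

9:31 AM on July 13

Convert departure to UTC: 2:14 PM − 8:45 = 5:29 AM UTC on Jul 11.
Add 5 hours and 35 minutes leg 1 → 11:04 AM UTC.
Add 5 hours 15 minutes layover in Anvik Crossing → 4:19 PM UTC.
Add 5 hours 7 minutes leg 2 → 9:26 PM UTC.
Add 5 hours 15 minutes layover in Dakar → 2:41 AM UTC (Jul 12).
Add 7 hours and 21 minutes leg 3 → 10:02 AM UTC.
Add 5 hours 55 minutes layover in Tessaly → 3:57 PM UTC.
Add 12 hours and 4 minutes leg 4 → 4:01 AM UTC (Jul 13).
Thornfield is UTC+5:30, so local arrival = 4:01 AM + 5:30 = 9:31 AM on Jul 13.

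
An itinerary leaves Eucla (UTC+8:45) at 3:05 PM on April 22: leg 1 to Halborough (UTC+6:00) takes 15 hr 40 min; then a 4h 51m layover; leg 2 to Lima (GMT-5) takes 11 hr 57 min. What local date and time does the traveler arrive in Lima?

9:48 AM on April 23

Convert departure to UTC: 3:05 PM − 8:45 = 6:20 AM UTC on Apr 22.
Add 15 hours 40 minutes leg 1 → 10:00 PM UTC.
Add 4 hours and 51 minutes layover in Halborough → 2:51 AM UTC (Apr 23).
Add 11 hours and 57 minutes leg 2 → 2:48 PM UTC.
Lima is UTC−5:00, so local arrival = 2:48 PM − 5:00 = 9:48 AM on Apr 23.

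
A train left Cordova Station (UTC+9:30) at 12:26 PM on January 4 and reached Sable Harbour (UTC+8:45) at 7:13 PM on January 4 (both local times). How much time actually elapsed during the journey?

7 hours 32 minutes

Departure in UTC: 12:26 PM − 9:30 = 2:56 AM on Jan 4.
Arrival in UTC: 7:13 PM − 8:45 = 10:28 AM on Jan 4.
Elapsed = 10:28 AM − 2:56 AM = 7 hours 32 minutes.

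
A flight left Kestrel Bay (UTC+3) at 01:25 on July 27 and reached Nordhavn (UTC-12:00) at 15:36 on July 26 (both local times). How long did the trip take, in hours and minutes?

5 hours 11 minutes

Departure in UTC: 01:25 − 3:00 = 22:25 on Jul 26.
Arrival in UTC: 15:36 + 12:00 = 03:36 on Jul 27.
Elapsed = 03:36 − 22:25 (+1 day) = 5 hours 11 minutes.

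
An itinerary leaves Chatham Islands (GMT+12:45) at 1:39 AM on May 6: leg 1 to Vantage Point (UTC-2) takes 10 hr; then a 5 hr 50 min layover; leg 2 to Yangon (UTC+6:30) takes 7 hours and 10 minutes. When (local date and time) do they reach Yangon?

Convert departure to UTC: 1:39 AM − 12:45 = 12:54 PM UTC on May 5.
Add 10 hours leg 1 → 10:54 PM UTC.
Add 5 hours 50 minutes layover in Vantage Point → 4:44 AM UTC (May 6).
Add 7 hours and 10 minutes leg 2 → 11:54 AM UTC.
Yangon is UTC+6:30, so local arrival = 11:54 AM + 6:30 = 6:24 PM on May 6.

6:24 PM on May 6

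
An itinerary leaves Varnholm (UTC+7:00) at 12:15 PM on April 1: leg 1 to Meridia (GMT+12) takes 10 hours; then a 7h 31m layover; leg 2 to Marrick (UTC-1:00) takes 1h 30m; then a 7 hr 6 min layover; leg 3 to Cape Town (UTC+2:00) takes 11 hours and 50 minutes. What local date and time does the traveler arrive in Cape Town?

9:12 PM on Apr 2

Convert departure to UTC: 12:15 PM − 7:00 = 5:15 AM UTC on Apr 1.
Add 10 hours leg 1 → 3:15 PM UTC.
Add 7 hours 31 minutes layover in Meridia → 10:46 PM UTC.
Add 1 hour 30 minutes leg 2 → 12:16 AM UTC (Apr 2).
Add 7 hours 6 minutes layover in Marrick → 7:22 AM UTC.
Add 11 hours and 50 minutes leg 3 → 7:12 PM UTC.
Cape Town is UTC+2:00, so local arrival = 7:12 PM + 2:00 = 9:12 PM on Apr 2.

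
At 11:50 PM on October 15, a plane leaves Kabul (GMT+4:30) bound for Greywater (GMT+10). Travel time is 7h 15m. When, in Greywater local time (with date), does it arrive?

12:35 PM on October 16

Greywater is 5:30 ahead of Kabul.
After 7 hours 15 minutes it is 7:05 AM (Oct 16) in Kabul.
Shift by the zone difference: 7:05 AM + 5:30 = 12:35 PM on Oct 16 in Greywater.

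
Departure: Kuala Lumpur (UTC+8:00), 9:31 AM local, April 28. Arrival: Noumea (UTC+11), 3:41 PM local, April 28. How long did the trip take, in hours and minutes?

Noumea is 3:00 ahead of Kuala Lumpur.
Clock-face elapsed time (ignoring zones) is 6 hours 10 minutes.
Actual elapsed = 6 hours 10 minutes − 3:00 = 3 hours 10 minutes.

3 hours 10 minutes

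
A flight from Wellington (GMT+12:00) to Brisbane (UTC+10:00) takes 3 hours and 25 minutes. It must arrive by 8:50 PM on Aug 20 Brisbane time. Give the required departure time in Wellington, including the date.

Target arrival in UTC: 8:50 PM − 10:00 = 10:50 AM on Aug 20.
Subtract 3 hours and 25 minutes → departure 7:25 AM UTC on Aug 20.
Wellington is UTC+12:00: 7:25 AM + 12:00 = 7:25 PM on Aug 20.

7:25 PM on Aug 20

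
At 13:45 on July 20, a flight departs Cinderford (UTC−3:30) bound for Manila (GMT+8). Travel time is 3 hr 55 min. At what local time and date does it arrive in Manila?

Convert departure to UTC: 13:45 + 3:30 = 17:15 UTC on Jul 20.
Add 3 hours 55 minutes travel time → 21:10 UTC.
Manila is UTC+8:00, so local arrival = 21:10 + 8:00 = 05:10 on Jul 21.

05:10 on July 21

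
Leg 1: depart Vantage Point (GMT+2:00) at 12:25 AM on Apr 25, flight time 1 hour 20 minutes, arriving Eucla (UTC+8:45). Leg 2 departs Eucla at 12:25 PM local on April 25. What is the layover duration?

Convert departure to UTC: 12:25 AM − 2:00 = 10:25 PM UTC on Apr 24.
Add 1 hour 20 minutes flight time → 11:45 PM UTC.
Eucla is UTC+8:45, so local arrival = 11:45 PM + 8:45 = 8:30 AM on Apr 25.
Layover = 12:25 PM − 8:30 AM = 3 hours 55 minutes.

3 hours 55 minutes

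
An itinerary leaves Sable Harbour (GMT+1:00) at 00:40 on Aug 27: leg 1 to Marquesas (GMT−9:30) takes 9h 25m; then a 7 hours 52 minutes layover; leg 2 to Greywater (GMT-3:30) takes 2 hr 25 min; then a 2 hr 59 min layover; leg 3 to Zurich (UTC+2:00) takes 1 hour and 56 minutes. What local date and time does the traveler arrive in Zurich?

02:17 on Aug 28

Convert departure to UTC: 00:40 − 1:00 = 23:40 UTC on Aug 26.
Add 9 hours 25 minutes leg 1 → 09:05 UTC (Aug 27).
Add 7 hours 52 minutes layover in Marquesas → 16:57 UTC.
Add 2 hours 25 minutes leg 2 → 19:22 UTC.
Add 2 hours and 59 minutes layover in Greywater → 22:21 UTC.
Add 1 hour 56 minutes leg 3 → 00:17 UTC (Aug 28).
Zurich is UTC+2:00, so local arrival = 00:17 + 2:00 = 02:17 on Aug 28.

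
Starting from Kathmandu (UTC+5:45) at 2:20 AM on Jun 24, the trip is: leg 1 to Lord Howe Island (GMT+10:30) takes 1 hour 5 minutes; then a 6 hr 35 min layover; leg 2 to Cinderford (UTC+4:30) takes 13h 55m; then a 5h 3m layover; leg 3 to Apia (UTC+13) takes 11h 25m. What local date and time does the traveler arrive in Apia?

11:38 PM on June 25

Convert departure to UTC: 2:20 AM − 5:45 = 8:35 PM UTC on Jun 23.
Add 1 hour and 5 minutes leg 1 → 9:40 PM UTC.
Add 6 hours and 35 minutes layover in Lord Howe Island → 4:15 AM UTC (Jun 24).
Add 13 hours 55 minutes leg 2 → 6:10 PM UTC.
Add 5 hours 3 minutes layover in Cinderford → 11:13 PM UTC.
Add 11 hours and 25 minutes leg 3 → 10:38 AM UTC (Jun 25).
Apia is UTC+13:00, so local arrival = 10:38 AM + 13:00 = 11:38 PM on Jun 25.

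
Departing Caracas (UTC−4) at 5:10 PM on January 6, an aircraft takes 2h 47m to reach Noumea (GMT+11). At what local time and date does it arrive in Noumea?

10:57 AM on Jan 7

Convert departure to UTC: 5:10 PM + 4:00 = 9:10 PM UTC on Jan 6.
Add 2 hours and 47 minutes travel time → 11:57 PM UTC.
Noumea is UTC+11:00, so local arrival = 11:57 PM + 11:00 = 10:57 AM on Jan 7.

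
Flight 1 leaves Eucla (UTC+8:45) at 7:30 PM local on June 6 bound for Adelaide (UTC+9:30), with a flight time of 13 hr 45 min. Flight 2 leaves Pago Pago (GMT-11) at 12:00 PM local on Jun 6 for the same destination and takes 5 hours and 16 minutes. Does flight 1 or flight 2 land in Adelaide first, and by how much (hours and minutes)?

Flight 1 in UTC: 7:30 PM − 8:45 = 10:45 AM on Jun 6.
+13 hours 45 minutes → arrive 12:30 AM UTC on Jun 7.
Flight 2 in UTC: 12:00 PM + 11:00 = 11:00 PM on Jun 6.
+5 hours and 16 minutes → arrive 4:16 AM UTC on Jun 7.
Flight 1 lands earlier by 3 hours 46 minutes.

the first, by 3 hours 46 minutes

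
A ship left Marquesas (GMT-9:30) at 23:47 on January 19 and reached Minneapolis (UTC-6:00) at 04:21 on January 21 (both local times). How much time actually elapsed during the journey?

25 hours 4 minutes

Departure in UTC: 23:47 + 9:30 = 09:17 on Jan 20.
Arrival in UTC: 04:21 + 6:00 = 10:21 on Jan 21.
Elapsed = 10:21 − 09:17 (+1 day) = 25 hours 4 minutes.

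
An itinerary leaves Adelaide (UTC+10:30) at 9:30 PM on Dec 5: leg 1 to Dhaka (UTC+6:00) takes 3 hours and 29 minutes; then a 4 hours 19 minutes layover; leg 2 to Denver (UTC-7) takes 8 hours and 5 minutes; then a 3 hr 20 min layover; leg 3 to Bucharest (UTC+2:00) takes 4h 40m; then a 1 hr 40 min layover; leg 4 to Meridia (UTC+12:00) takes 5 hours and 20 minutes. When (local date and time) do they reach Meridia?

Convert departure to UTC: 9:30 PM − 10:30 = 11:00 AM UTC on Dec 5.
Add 3 hours and 29 minutes leg 1 → 2:29 PM UTC.
Add 4 hours and 19 minutes layover in Dhaka → 6:48 PM UTC.
Add 8 hours and 5 minutes leg 2 → 2:53 AM UTC (Dec 6).
Add 3 hours and 20 minutes layover in Denver → 6:13 AM UTC.
Add 4 hours 40 minutes leg 3 → 10:53 AM UTC.
Add 1 hour 40 minutes layover in Bucharest → 12:33 PM UTC.
Add 5 hours and 20 minutes leg 4 → 5:53 PM UTC.
Meridia is UTC+12:00, so local arrival = 5:53 PM + 12:00 = 5:53 AM on Dec 7.

5:53 AM on December 7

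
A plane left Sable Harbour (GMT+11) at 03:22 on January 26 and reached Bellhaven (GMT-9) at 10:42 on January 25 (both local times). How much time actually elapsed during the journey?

3 hours 20 minutes

Departure in UTC: 03:22 − 11:00 = 16:22 on Jan 25.
Arrival in UTC: 10:42 + 9:00 = 19:42 on Jan 25.
Elapsed = 19:42 − 16:22 = 3 hours 20 minutes.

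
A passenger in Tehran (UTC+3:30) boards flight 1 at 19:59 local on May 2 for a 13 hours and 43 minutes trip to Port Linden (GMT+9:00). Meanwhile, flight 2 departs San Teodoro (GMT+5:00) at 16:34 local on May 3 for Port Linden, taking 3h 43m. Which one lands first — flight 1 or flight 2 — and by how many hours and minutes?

Flight 1 in UTC: 19:59 − 3:30 = 16:29 on May 2.
+13 hours and 43 minutes → arrive 06:12 UTC on May 3.
Flight 2 in UTC: 16:34 − 5:00 = 11:34 on May 3.
+3 hours and 43 minutes → arrive 15:17 UTC on May 3.
Flight 1 lands earlier by 9 hours 5 minutes.

the first, by 9 hours 5 minutes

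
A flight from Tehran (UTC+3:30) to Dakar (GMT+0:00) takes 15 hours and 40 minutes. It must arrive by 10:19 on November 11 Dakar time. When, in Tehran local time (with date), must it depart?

22:09 on November 10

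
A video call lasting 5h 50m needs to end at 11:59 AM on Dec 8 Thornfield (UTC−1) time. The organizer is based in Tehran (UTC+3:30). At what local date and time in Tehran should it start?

10:39 AM on December 8

Target end time in UTC: 11:59 AM + 1:00 = 12:59 PM on Dec 8.
Subtract 5 hours and 50 minutes → start 7:09 AM UTC on Dec 8.
Tehran is UTC+3:30: 7:09 AM + 3:30 = 10:39 AM on Dec 8.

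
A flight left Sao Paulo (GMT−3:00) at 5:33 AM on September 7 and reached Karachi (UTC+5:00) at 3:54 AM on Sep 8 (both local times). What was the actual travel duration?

14 hours 21 minutes

Karachi is 8:00 ahead of Sao Paulo.
Clock-face elapsed time (ignoring zones) is 22 hours 21 minutes.
Actual elapsed = 22 hours 21 minutes − 8:00 = 14 hours 21 minutes.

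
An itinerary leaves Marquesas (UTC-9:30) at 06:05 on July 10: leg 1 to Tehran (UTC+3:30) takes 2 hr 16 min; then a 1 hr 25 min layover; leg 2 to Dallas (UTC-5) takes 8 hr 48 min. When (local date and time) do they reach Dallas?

Convert departure to UTC: 06:05 + 9:30 = 15:35 UTC on Jul 10.
Add 2 hours and 16 minutes leg 1 → 17:51 UTC.
Add 1 hour and 25 minutes layover in Tehran → 19:16 UTC.
Add 8 hours 48 minutes leg 2 → 04:04 UTC (Jul 11).
Dallas is UTC−5:00, so local arrival = 04:04 − 5:00 = 23:04 on Jul 10.

23:04 on Jul 10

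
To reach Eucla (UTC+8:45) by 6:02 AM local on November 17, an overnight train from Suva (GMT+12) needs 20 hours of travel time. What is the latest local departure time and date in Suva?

1:17 PM on November 16

Target arrival in UTC: 6:02 AM − 8:45 = 9:17 PM on Nov 16.
Subtract 20 hours → departure 1:17 AM UTC on Nov 16.
Suva is UTC+12:00: 1:17 AM + 12:00 = 1:17 PM on Nov 16.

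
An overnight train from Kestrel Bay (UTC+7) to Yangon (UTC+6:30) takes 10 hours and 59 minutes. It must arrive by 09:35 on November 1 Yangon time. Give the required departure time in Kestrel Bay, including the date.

23:06 on October 31

Target arrival in UTC: 09:35 − 6:30 = 03:05 on Nov 1.
Subtract 10 hours 59 minutes → departure 16:06 UTC on Oct 31.
Kestrel Bay is UTC+7:00: 16:06 + 7:00 = 23:06 on Oct 31.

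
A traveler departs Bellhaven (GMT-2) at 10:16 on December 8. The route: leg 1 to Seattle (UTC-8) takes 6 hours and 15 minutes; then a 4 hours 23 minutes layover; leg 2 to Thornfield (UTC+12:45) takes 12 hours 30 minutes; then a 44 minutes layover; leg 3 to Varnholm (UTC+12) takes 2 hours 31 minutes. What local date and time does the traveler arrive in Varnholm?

02:39 on December 10

Convert departure to UTC: 10:16 + 2:00 = 12:16 UTC on Dec 8.
Add 6 hours and 15 minutes leg 1 → 18:31 UTC.
Add 4 hours 23 minutes layover in Seattle → 22:54 UTC.
Add 12 hours and 30 minutes leg 2 → 11:24 UTC (Dec 9).
Add 44 minutes layover in Thornfield → 12:08 UTC.
Add 2 hours and 31 minutes leg 3 → 14:39 UTC.
Varnholm is UTC+12:00, so local arrival = 14:39 + 12:00 = 02:39 on Dec 10.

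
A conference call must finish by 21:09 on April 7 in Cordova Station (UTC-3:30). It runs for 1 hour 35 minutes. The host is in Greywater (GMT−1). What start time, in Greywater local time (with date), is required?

22:04 on Apr 7

Target end time in UTC: 21:09 + 3:30 = 00:39 on Apr 8.
Subtract 1 hour 35 minutes → start 23:04 UTC on Apr 7.
Greywater is UTC−1:00: 23:04 − 1:00 = 22:04 on Apr 7.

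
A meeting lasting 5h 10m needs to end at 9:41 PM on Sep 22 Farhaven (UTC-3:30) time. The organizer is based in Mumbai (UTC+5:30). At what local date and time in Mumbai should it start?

1:31 AM on Sep 23

Target end time in UTC: 9:41 PM + 3:30 = 1:11 AM on Sep 23.
Subtract 5 hours 10 minutes → start 8:01 PM UTC on Sep 22.
Mumbai is UTC+5:30: 8:01 PM + 5:30 = 1:31 AM on Sep 23.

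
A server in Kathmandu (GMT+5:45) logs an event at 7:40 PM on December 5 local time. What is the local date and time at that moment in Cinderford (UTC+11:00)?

In UTC: 7:40 PM − 5:45 = 1:55 PM on Dec 5.
Cinderford is UTC+11:00: 1:55 PM + 11:00 = 12:55 AM on Dec 6.

12:55 AM on December 6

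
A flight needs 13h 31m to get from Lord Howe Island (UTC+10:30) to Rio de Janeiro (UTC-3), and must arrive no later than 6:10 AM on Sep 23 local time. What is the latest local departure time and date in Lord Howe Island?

Target arrival in UTC: 6:10 AM + 3:00 = 9:10 AM on Sep 23.
Subtract 13 hours and 31 minutes → departure 7:39 PM UTC on Sep 22.
Lord Howe Island is UTC+10:30: 7:39 PM + 10:30 = 6:09 AM on Sep 23.

6:09 AM on September 23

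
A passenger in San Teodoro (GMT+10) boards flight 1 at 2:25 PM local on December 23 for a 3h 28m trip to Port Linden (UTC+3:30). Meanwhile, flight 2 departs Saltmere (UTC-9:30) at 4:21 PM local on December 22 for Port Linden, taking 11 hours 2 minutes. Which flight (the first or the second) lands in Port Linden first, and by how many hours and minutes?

Flight 1 in UTC: 2:25 PM − 10:00 = 4:25 AM on Dec 23.
+3 hours and 28 minutes → arrive 7:53 AM UTC on Dec 23.
Flight 2 in UTC: 4:21 PM + 9:30 = 1:51 AM on Dec 23.
+11 hours 2 minutes → arrive 12:53 PM UTC on Dec 23.
Flight 1 lands earlier by 5 hours.

the first, by 5 hours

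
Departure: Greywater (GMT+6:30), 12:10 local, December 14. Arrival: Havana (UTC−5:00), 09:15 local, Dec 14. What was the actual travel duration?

Departure in UTC: 12:10 − 6:30 = 05:40 on Dec 14.
Arrival in UTC: 09:15 + 5:00 = 14:15 on Dec 14.
Elapsed = 14:15 − 05:40 = 8 hours 35 minutes.

8 hours 35 minutes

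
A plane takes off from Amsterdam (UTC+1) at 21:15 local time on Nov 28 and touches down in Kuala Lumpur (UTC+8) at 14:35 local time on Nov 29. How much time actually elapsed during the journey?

10 hours 20 minutes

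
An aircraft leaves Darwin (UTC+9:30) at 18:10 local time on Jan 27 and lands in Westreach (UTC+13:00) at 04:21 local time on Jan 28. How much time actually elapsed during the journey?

6 hours 41 minutes

Departure in UTC: 18:10 − 9:30 = 08:40 on Jan 27.
Arrival in UTC: 04:21 − 13:00 = 15:21 on Jan 27.
Elapsed = 15:21 − 08:40 = 6 hours 41 minutes.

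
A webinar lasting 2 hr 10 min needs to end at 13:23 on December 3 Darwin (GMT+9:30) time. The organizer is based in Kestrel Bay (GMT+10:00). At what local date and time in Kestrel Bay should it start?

11:43 on December 3

Target end time in UTC: 13:23 − 9:30 = 03:53 on Dec 3.
Subtract 2 hours and 10 minutes → start 01:43 UTC on Dec 3.
Kestrel Bay is UTC+10:00: 01:43 + 10:00 = 11:43 on Dec 3.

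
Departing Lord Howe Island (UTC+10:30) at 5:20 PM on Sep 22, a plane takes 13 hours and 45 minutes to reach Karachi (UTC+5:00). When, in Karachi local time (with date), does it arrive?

Convert departure to UTC: 5:20 PM − 10:30 = 6:50 AM UTC on Sep 22.
Add 13 hours and 45 minutes travel time → 8:35 PM UTC.
Karachi is UTC+5:00, so local arrival = 8:35 PM + 5:00 = 1:35 AM on Sep 23.

1:35 AM on September 23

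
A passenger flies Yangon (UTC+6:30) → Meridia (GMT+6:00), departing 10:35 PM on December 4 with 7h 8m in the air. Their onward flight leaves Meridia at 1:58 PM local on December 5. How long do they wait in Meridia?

8 hours 45 minutes

Convert departure to UTC: 10:35 PM − 6:30 = 4:05 PM UTC on Dec 4.
Add 7 hours 8 minutes flight time → 11:13 PM UTC.
Meridia is UTC+6:00, so local arrival = 11:13 PM + 6:00 = 5:13 AM on Dec 5.
Layover = 1:58 PM − 5:13 AM = 8 hours 45 minutes.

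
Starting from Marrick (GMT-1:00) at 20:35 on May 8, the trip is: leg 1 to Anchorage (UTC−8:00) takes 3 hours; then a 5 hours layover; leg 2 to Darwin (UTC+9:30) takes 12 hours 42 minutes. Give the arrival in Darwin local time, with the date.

Convert departure to UTC: 20:35 + 1:00 = 21:35 UTC on May 8.
Add 3 hours leg 1 → 00:35 UTC (May 9).
Add 5 hours layover in Anchorage → 05:35 UTC.
Add 12 hours and 42 minutes leg 2 → 18:17 UTC.
Darwin is UTC+9:30, so local arrival = 18:17 + 9:30 = 03:47 on May 10.

03:47 on May 10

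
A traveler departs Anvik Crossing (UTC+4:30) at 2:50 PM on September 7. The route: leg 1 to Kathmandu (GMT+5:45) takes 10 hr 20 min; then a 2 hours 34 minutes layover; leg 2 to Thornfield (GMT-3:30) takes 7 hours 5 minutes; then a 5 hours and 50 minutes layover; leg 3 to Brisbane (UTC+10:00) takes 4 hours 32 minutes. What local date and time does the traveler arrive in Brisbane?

Convert departure to UTC: 2:50 PM − 4:30 = 10:20 AM UTC on Sep 7.
Add 10 hours 20 minutes leg 1 → 8:40 PM UTC.
Add 2 hours and 34 minutes layover in Kathmandu → 11:14 PM UTC.
Add 7 hours and 5 minutes leg 2 → 6:19 AM UTC (Sep 8).
Add 5 hours and 50 minutes layover in Thornfield → 12:09 PM UTC.
Add 4 hours and 32 minutes leg 3 → 4:41 PM UTC.
Brisbane is UTC+10:00, so local arrival = 4:41 PM + 10:00 = 2:41 AM on Sep 9.

2:41 AM on September 9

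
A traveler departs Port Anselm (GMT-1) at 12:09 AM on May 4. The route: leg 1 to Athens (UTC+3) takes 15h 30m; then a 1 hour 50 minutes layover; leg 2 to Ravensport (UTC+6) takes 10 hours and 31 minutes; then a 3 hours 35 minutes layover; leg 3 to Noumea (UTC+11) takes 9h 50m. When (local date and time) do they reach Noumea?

5:25 AM on May 6

Convert departure to UTC: 12:09 AM + 1:00 = 1:09 AM UTC on May 4.
Add 15 hours and 30 minutes leg 1 → 4:39 PM UTC.
Add 1 hour 50 minutes layover in Athens → 6:29 PM UTC.
Add 10 hours 31 minutes leg 2 → 5:00 AM UTC (May 5).
Add 3 hours 35 minutes layover in Ravensport → 8:35 AM UTC.
Add 9 hours 50 minutes leg 3 → 6:25 PM UTC.
Noumea is UTC+11:00, so local arrival = 6:25 PM + 11:00 = 5:25 AM on May 6.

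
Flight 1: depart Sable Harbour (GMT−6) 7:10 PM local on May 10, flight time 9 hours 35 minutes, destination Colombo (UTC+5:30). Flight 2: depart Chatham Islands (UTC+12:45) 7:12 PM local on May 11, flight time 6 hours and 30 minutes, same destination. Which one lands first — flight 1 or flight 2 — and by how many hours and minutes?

the first, by 2 hours 12 minutes

Flight 1 in UTC: 7:10 PM + 6:00 = 1:10 AM on May 11.
+9 hours and 35 minutes → arrive 10:45 AM UTC on May 11.
Flight 2 in UTC: 7:12 PM − 12:45 = 6:27 AM on May 11.
+6 hours 30 minutes → arrive 12:57 PM UTC on May 11.
Flight 1 lands earlier by 2 hours 12 minutes.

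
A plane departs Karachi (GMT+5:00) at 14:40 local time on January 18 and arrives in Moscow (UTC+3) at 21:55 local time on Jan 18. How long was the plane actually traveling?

9 hours 15 minutes

Departure in UTC: 14:40 − 5:00 = 09:40 on Jan 18.
Arrival in UTC: 21:55 − 3:00 = 18:55 on Jan 18.
Elapsed = 18:55 − 09:40 = 9 hours 15 minutes.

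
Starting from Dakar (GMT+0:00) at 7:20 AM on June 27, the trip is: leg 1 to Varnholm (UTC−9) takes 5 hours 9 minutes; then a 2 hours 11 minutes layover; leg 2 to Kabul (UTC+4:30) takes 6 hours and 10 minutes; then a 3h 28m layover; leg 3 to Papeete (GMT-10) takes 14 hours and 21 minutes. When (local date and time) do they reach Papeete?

Dakar is at UTC+0, so departure is already 7:20 AM UTC on Jun 27.
Add 5 hours and 9 minutes leg 1 → 12:29 PM UTC.
Add 2 hours 11 minutes layover in Varnholm → 2:40 PM UTC.
Add 6 hours and 10 minutes leg 2 → 8:50 PM UTC.
Add 3 hours 28 minutes layover in Kabul → 12:18 AM UTC (Jun 28).
Add 14 hours and 21 minutes leg 3 → 2:39 PM UTC.
Papeete is UTC−10:00, so local arrival = 2:39 PM − 10:00 = 4:39 AM on Jun 28.

4:39 AM on Jun 28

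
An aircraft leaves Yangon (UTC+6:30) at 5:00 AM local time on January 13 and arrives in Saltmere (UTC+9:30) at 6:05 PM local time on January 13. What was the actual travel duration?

Departure in UTC: 5:00 AM − 6:30 = 10:30 PM on Jan 12.
Arrival in UTC: 6:05 PM − 9:30 = 8:35 AM on Jan 13.
Elapsed = 8:35 AM − 10:30 PM (+1 day) = 10 hours 5 minutes.

10 hours 5 minutes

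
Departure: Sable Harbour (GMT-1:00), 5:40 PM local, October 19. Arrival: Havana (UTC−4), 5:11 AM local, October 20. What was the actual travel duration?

14 hours 31 minutes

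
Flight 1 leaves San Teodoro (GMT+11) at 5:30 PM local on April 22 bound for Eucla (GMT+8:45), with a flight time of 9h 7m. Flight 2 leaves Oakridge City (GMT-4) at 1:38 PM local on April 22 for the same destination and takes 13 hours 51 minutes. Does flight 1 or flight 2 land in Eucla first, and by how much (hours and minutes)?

the first, by 15 hours 52 minutes

Flight 1 in UTC: 5:30 PM − 11:00 = 6:30 AM on Apr 22.
+9 hours 7 minutes → arrive 3:37 PM UTC on Apr 22.
Flight 2 in UTC: 1:38 PM + 4:00 = 5:38 PM on Apr 22.
+13 hours 51 minutes → arrive 7:29 AM UTC on Apr 23.
Flight 1 lands earlier by 15 hours 52 minutes.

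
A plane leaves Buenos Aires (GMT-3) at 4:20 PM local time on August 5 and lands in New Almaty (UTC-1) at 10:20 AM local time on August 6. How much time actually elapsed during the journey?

Departure in UTC: 4:20 PM + 3:00 = 7:20 PM on Aug 5.
Arrival in UTC: 10:20 AM + 1:00 = 11:20 AM on Aug 6.
Elapsed = 11:20 AM − 7:20 PM (+1 day) = 16 hours.

16 hours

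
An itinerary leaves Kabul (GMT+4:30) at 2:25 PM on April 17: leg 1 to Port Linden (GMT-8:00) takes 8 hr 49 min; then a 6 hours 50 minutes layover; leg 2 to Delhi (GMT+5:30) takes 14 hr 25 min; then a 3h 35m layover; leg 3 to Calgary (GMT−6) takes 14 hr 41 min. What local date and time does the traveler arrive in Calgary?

4:15 AM on April 19

Convert departure to UTC: 2:25 PM − 4:30 = 9:55 AM UTC on Apr 17.
Add 8 hours 49 minutes leg 1 → 6:44 PM UTC.
Add 6 hours 50 minutes layover in Port Linden → 1:34 AM UTC (Apr 18).
Add 14 hours 25 minutes leg 2 → 3:59 PM UTC.
Add 3 hours and 35 minutes layover in Delhi → 7:34 PM UTC.
Add 14 hours 41 minutes leg 3 → 10:15 AM UTC (Apr 19).
Calgary is UTC−6:00, so local arrival = 10:15 AM − 6:00 = 4:15 AM on Apr 19.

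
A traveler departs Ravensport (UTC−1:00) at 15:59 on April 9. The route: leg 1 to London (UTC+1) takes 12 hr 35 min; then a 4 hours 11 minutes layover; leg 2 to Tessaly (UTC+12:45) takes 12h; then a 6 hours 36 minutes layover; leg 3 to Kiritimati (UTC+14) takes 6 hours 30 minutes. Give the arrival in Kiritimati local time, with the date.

Convert departure to UTC: 15:59 + 1:00 = 16:59 UTC on Apr 9.
Add 12 hours 35 minutes leg 1 → 05:34 UTC (Apr 10).
Add 4 hours 11 minutes layover in London → 09:45 UTC.
Add 12 hours leg 2 → 21:45 UTC.
Add 6 hours 36 minutes layover in Tessaly → 04:21 UTC (Apr 11).
Add 6 hours and 30 minutes leg 3 → 10:51 UTC.
Kiritimati is UTC+14:00, so local arrival = 10:51 + 14:00 = 00:51 on Apr 12.

00:51 on Apr 12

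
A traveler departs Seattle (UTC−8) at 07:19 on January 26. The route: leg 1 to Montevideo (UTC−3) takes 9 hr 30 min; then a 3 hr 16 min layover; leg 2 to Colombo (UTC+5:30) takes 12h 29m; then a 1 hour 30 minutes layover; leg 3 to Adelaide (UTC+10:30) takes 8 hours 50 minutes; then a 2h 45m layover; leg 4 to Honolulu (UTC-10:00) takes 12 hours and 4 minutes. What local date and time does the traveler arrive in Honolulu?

07:43 on Jan 28

Convert departure to UTC: 07:19 + 8:00 = 15:19 UTC on Jan 26.
Add 9 hours 30 minutes leg 1 → 00:49 UTC (Jan 27).
Add 3 hours 16 minutes layover in Montevideo → 04:05 UTC.
Add 12 hours 29 minutes leg 2 → 16:34 UTC.
Add 1 hour and 30 minutes layover in Colombo → 18:04 UTC.
Add 8 hours 50 minutes leg 3 → 02:54 UTC (Jan 28).
Add 2 hours and 45 minutes layover in Adelaide → 05:39 UTC.
Add 12 hours and 4 minutes leg 4 → 17:43 UTC.
Honolulu is UTC−10:00, so local arrival = 17:43 − 10:00 = 07:43 on Jan 28.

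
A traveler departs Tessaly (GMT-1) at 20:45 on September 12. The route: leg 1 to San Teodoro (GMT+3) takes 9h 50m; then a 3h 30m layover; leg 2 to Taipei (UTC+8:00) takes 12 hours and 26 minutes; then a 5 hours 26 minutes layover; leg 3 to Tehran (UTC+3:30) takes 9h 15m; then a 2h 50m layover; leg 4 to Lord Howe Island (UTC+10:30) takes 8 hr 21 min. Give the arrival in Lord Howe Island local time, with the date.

Convert departure to UTC: 20:45 + 1:00 = 21:45 UTC on Sep 12.
Add 9 hours 50 minutes leg 1 → 07:35 UTC (Sep 13).
Add 3 hours 30 minutes layover in San Teodoro → 11:05 UTC.
Add 12 hours and 26 minutes leg 2 → 23:31 UTC.
Add 5 hours and 26 minutes layover in Taipei → 04:57 UTC (Sep 14).
Add 9 hours 15 minutes leg 3 → 14:12 UTC.
Add 2 hours 50 minutes layover in Tehran → 17:02 UTC.
Add 8 hours 21 minutes leg 4 → 01:23 UTC (Sep 15).
Lord Howe Island is UTC+10:30, so local arrival = 01:23 + 10:30 = 11:53 on Sep 15.

11:53 on September 15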